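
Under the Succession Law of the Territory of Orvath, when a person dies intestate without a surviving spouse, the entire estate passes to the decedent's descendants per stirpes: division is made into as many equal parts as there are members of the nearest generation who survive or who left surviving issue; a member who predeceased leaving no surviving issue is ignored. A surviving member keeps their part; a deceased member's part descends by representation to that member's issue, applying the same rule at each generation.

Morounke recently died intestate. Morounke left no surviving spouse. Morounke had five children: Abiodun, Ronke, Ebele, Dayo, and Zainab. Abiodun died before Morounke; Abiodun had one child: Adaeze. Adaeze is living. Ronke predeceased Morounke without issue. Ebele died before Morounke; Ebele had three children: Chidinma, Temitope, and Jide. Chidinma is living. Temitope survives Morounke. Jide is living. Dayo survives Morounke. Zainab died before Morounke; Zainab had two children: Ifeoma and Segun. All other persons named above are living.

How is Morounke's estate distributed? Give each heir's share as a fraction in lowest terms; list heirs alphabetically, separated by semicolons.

There is no surviving spouse, so the entire estate passes to Morounke's descendants per stirpes.
Ronke left no surviving issue, so that branch lapses and is disregarded.
The estate is divided into 4 equal shares of 1/4 among Abiodun, Ebele, Dayo, Zainab.
Abiodun predeceased; the 1/4 allotted to Abiodun's branch passes to Abiodun's issue by representation.
Adaeze is the sole taker at this level and receives the full 1/4.
Ebele predeceased; the 1/4 allotted to Ebele's branch passes to Ebele's issue by representation.
The 1/4 is divided into 3 equal shares of 1/12 among Chidinma, Temitope, Jide.
Chidinma is living and takes 1/12.
Temitope is living and takes 1/12.
Jide is living and takes 1/12.
Dayo is living and takes 1/4.
Zainab predeceased; the 1/4 allotted to Zainab's branch passes to Zainab's issue by representation.
The 1/4 is divided into 2 equal shares of 1/8 among Ifeoma, Segun.
Ifeoma is living and takes 1/8.
Segun is living and takes 1/8.

Adaeze 1/4; Chidinma 1/12; Dayo 1/4; Ifeoma 1/8; Jide 1/12; Segun 1/8; Temitope 1/12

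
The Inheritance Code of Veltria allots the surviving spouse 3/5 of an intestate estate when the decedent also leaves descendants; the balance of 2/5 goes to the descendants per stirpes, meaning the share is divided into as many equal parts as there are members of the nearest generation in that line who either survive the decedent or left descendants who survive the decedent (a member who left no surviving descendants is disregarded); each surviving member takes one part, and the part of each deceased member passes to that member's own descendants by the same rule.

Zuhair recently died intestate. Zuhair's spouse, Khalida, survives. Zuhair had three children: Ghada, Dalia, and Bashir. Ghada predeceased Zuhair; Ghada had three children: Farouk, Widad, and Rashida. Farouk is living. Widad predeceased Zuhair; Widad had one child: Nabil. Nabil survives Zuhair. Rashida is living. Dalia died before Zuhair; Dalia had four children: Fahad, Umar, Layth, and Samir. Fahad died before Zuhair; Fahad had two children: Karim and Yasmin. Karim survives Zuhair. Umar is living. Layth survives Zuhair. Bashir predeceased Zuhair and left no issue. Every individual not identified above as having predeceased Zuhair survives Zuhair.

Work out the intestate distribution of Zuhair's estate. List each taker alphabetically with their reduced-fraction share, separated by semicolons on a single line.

Farouk 1/15; Karim 1/40; Khalida 3/5; Layth 1/20; Nabil 1/15; Rashida 1/15; Samir 1/20; Umar 1/20; Yasmin 1/40

Khalida, as surviving spouse, takes 3/5.
The remaining 2/5 passes to Zuhair's descendants per stirpes.
Bashir left no surviving issue, so that branch lapses and is disregarded.
The 2/5 is divided into 2 equal shares of 1/5 among Ghada, Dalia.
Ghada predeceased; the 1/5 allotted to Ghada's branch passes to Ghada's issue by representation.
The 1/5 is divided into 3 equal shares of 1/15 among Farouk, Widad, Rashida.
Farouk is living and takes 1/15.
Widad predeceased; the 1/15 allotted to Widad's branch passes to Widad's issue by representation.
Nabil is the sole taker at this level and receives the full 1/15.
Rashida is living and takes 1/15.
Dalia predeceased; the 1/5 allotted to Dalia's branch passes to Dalia's issue by representation.
The 1/5 is divided into 4 equal shares of 1/20 among Fahad, Umar, Layth, Samir.
Fahad predeceased; the 1/20 allotted to Fahad's branch passes to Fahad's issue by representation.
The 1/20 is divided into 2 equal shares of 1/40 among Karim, Yasmin.
Karim is living and takes 1/40.
Yasmin is living and takes 1/40.
Umar is living and takes 1/20.
Layth is living and takes 1/20.
Samir is living and takes 1/20.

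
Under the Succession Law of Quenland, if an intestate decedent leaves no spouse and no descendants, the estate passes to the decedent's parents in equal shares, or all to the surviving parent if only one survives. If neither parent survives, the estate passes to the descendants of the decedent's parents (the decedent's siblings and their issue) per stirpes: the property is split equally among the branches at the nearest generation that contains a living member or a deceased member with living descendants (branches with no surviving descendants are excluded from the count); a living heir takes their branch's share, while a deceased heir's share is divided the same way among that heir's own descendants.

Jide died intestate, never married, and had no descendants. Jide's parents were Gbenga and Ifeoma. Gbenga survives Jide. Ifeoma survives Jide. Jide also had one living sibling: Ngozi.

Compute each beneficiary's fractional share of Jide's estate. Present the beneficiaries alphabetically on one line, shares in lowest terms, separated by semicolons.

Both parents survive, so Gbenga and Ifeoma each take 1/2. The siblings take nothing because a surviving parent has priority.

Gbenga 1/2; Ifeoma 1/2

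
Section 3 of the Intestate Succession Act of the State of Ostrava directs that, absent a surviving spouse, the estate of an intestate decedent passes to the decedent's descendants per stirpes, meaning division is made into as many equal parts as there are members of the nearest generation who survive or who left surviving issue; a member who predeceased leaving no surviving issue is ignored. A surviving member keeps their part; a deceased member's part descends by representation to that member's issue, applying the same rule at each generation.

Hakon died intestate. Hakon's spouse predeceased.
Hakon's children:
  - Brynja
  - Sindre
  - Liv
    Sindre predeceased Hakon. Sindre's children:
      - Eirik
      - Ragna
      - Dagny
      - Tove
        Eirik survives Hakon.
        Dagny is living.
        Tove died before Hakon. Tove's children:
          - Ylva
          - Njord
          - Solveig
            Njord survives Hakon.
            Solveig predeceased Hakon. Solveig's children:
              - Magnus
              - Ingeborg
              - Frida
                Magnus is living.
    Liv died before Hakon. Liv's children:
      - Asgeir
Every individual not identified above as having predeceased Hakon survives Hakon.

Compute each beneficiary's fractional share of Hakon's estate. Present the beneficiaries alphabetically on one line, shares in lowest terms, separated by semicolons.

There is no surviving spouse, so the entire estate passes to Hakon's descendants per stirpes.
The estate is divided into 3 equal shares of 1/3 among Brynja, Sindre, Liv.
Brynja is living and takes 1/3.
Sindre predeceased; the 1/3 allotted to Sindre's branch passes to Sindre's issue by representation.
The 1/3 is divided into 4 equal shares of 1/12 among Eirik, Ragna, Dagny, Tove.
Eirik is living and takes 1/12.
Ragna is living and takes 1/12.
Dagny is living and takes 1/12.
Tove predeceased; the 1/12 allotted to Tove's branch passes to Tove's issue by representation.
The 1/12 is divided into 3 equal shares of 1/36 among Ylva, Njord, Solveig.
Ylva is living and takes 1/36.
Njord is living and takes 1/36.
Solveig predeceased; the 1/36 allotted to Solveig's branch passes to Solveig's issue by representation.
The 1/36 is divided into 3 equal shares of 1/108 among Magnus, Ingeborg, Frida.
Magnus is living and takes 1/108.
Ingeborg is living and takes 1/108.
Frida is living and takes 1/108.
Liv predeceased; the 1/3 allotted to Liv's branch passes to Liv's issue by representation.
Asgeir is the sole taker at this level and receives the full 1/3.

Asgeir 1/3; Brynja 1/3; Dagny 1/12; Eirik 1/12; Frida 1/108; Ingeborg 1/108; Magnus 1/108; Njord 1/36; Ragna 1/12; Ylva 1/36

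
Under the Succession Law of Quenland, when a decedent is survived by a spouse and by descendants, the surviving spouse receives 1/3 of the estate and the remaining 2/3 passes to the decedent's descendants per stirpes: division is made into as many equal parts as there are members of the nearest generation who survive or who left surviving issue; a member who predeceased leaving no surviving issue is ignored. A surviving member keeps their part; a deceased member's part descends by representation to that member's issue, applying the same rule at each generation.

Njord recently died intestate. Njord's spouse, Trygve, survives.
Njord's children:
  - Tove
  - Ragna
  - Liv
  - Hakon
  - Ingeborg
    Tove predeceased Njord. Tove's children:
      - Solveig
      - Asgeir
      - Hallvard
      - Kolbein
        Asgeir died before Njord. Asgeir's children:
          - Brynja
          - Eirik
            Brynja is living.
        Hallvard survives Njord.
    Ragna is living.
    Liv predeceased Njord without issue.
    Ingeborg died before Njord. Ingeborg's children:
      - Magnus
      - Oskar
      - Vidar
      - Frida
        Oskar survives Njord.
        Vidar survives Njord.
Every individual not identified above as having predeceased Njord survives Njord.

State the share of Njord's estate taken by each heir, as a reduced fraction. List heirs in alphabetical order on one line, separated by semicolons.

Trygve, as surviving spouse, takes 1/3.
The remaining 2/3 passes to Njord's descendants per stirpes.
Liv left no surviving issue, so that branch lapses and is disregarded.
The 2/3 is divided into 4 equal shares of 1/6 among Tove, Ragna, Hakon, Ingeborg.
Tove predeceased; the 1/6 allotted to Tove's branch passes to Tove's issue by representation.
The 1/6 is divided into 4 equal shares of 1/24 among Solveig, Asgeir, Hallvard, Kolbein.
Solveig is living and takes 1/24.
Asgeir predeceased; the 1/24 allotted to Asgeir's branch passes to Asgeir's issue by representation.
The 1/24 is divided into 2 equal shares of 1/48 among Brynja, Eirik.
Brynja is living and takes 1/48.
Eirik is living and takes 1/48.
Hallvard is living and takes 1/24.
Kolbein is living and takes 1/24.
Ragna is living and takes 1/6.
Hakon is living and takes 1/6.
Ingeborg predeceased; the 1/6 allotted to Ingeborg's branch passes to Ingeborg's issue by representation.
The 1/6 is divided into 4 equal shares of 1/24 among Magnus, Oskar, Vidar, Frida.
Magnus is living and takes 1/24.
Oskar is living and takes 1/24.
Vidar is living and takes 1/24.
Frida is living and takes 1/24.

Brynja 1/48; Eirik 1/48; Frida 1/24; Hakon 1/6; Hallvard 1/24; Kolbein 1/24; Magnus 1/24; Oskar 1/24; Ragna 1/6; Solveig 1/24; Trygve 1/3; Vidar 1/24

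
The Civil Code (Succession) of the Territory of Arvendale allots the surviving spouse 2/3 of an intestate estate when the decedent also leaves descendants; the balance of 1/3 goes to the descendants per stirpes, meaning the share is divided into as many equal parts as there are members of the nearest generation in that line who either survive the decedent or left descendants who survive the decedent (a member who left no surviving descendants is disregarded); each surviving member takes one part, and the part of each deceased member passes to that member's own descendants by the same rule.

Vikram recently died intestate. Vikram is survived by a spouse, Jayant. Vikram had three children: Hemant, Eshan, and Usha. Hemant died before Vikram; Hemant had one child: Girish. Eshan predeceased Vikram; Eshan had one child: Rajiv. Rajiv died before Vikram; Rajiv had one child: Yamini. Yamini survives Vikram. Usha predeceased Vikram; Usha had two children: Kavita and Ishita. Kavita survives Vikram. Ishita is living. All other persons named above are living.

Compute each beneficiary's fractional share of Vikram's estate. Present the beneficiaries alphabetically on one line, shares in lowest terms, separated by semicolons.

Girish 1/9; Ishita 1/18; Jayant 2/3; Kavita 1/18; Yamini 1/9

Jayant, as surviving spouse, takes 2/3.
The remaining 1/3 passes to Vikram's descendants per stirpes.
The 1/3 is divided into 3 equal shares of 1/9 among Hemant, Eshan, Usha.
Hemant predeceased; the 1/9 allotted to Hemant's branch passes to Hemant's issue by representation.
Girish is the sole taker at this level and receives the full 1/9.
Eshan predeceased; the 1/9 allotted to Eshan's branch passes to Eshan's issue by representation.
Rajiv's line is the sole branch at this level, so the full 1/9 passes to Rajiv's issue by representation.
Yamini is the sole taker at this level and receives the full 1/9.
Usha predeceased; the 1/9 allotted to Usha's branch passes to Usha's issue by representation.
The 1/9 is divided into 2 equal shares of 1/18 among Kavita, Ishita.
Kavita is living and takes 1/18.
Ishita is living and takes 1/18.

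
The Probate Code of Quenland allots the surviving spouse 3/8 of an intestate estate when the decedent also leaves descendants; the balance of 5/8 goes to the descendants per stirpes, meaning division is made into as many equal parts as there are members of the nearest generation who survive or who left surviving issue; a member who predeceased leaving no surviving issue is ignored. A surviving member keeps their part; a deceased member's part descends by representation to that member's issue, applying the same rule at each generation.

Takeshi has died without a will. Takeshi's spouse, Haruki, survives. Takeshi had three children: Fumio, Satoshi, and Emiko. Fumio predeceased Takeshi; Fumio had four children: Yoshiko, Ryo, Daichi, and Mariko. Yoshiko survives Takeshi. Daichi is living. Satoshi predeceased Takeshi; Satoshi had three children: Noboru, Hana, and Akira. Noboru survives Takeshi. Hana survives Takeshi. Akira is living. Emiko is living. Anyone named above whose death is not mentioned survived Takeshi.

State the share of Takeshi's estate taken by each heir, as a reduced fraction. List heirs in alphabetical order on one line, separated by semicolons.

Haruki, as surviving spouse, takes 3/8.
The remaining 5/8 passes to Takeshi's descendants per stirpes.
The 5/8 is divided into 3 equal shares of 5/24 among Fumio, Satoshi, Emiko.
Fumio predeceased; the 5/24 allotted to Fumio's branch passes to Fumio's issue by representation.
The 5/24 is divided into 4 equal shares of 5/96 among Yoshiko, Ryo, Daichi, Mariko.
Yoshiko is living and takes 5/96.
Ryo is living and takes 5/96.
Daichi is living and takes 5/96.
Mariko is living and takes 5/96.
Satoshi predeceased; the 5/24 allotted to Satoshi's branch passes to Satoshi's issue by representation.
The 5/24 is divided into 3 equal shares of 5/72 among Noboru, Hana, Akira.
Noboru is living and takes 5/72.
Hana is living and takes 5/72.
Akira is living and takes 5/72.
Emiko is living and takes 5/24.

Akira 5/72; Daichi 5/96; Emiko 5/24; Hana 5/72; Haruki 3/8; Mariko 5/96; Noboru 5/72; Ryo 5/96; Yoshiko 5/96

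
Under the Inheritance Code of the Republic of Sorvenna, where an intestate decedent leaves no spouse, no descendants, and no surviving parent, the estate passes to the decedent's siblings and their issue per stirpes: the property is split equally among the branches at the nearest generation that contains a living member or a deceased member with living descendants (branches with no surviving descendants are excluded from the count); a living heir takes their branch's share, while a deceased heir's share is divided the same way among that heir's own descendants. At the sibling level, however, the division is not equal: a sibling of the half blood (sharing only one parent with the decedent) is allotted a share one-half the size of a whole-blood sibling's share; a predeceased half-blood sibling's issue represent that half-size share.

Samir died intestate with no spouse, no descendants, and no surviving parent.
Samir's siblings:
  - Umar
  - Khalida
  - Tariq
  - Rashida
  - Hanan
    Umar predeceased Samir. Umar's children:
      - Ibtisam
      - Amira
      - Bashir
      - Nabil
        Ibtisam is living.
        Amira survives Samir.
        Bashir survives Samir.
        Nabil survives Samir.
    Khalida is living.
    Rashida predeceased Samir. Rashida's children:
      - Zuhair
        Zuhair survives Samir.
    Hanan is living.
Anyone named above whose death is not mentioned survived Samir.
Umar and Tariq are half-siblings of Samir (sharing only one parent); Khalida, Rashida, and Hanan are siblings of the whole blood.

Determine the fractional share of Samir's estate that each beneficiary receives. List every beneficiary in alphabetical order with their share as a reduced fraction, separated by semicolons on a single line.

Amira 1/32; Bashir 1/32; Hanan 1/4; Ibtisam 1/32; Khalida 1/4; Nabil 1/32; Tariq 1/8; Zuhair 1/4

No spouse, descendants, or parent survives, so the estate passes to Samir's siblings per stirpes.
Half-blood siblings count for one-half the weight of whole-blood siblings at the initial division.
Dividing 1 in proportion to weights (total weight 4): Umar (weight 1/2) → 1/8; Khalida (weight 1) → 1/4; Tariq (weight 1/2) → 1/8; Rashida (weight 1) → 1/4; Hanan (weight 1) → 1/4.
Umar predeceased; the 1/8 allotted to Umar's branch passes to Umar's issue by representation.
The 1/8 is divided into 4 equal shares of 1/32 among Ibtisam, Amira, Bashir, Nabil.
Ibtisam is living and takes 1/32.
Amira is living and takes 1/32.
Bashir is living and takes 1/32.
Nabil is living and takes 1/32.
Khalida is living and takes 1/4.
Tariq is living and takes 1/8.
Rashida predeceased; the 1/4 allotted to Rashida's branch passes to Rashida's issue by representation.
Zuhair is the sole taker at this level and receives the full 1/4.
Hanan is living and takes 1/4.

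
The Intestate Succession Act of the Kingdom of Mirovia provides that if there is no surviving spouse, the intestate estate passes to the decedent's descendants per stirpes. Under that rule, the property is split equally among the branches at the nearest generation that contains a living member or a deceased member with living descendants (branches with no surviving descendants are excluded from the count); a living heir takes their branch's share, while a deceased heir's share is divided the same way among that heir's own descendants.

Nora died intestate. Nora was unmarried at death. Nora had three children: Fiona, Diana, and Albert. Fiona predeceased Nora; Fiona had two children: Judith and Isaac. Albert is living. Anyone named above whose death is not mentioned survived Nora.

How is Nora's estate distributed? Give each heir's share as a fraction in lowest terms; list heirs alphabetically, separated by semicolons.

Albert 1/3; Diana 1/3; Isaac 1/6; Judith 1/6

There is no surviving spouse, so the entire estate passes to Nora's descendants per stirpes.
The estate is divided into 3 equal shares of 1/3 among Fiona, Diana, Albert.
Fiona predeceased; the 1/3 allotted to Fiona's branch passes to Fiona's issue by representation.
The 1/3 is divided into 2 equal shares of 1/6 among Judith, Isaac.
Judith is living and takes 1/6.
Isaac is living and takes 1/6.
Diana is living and takes 1/3.
Albert is living and takes 1/3.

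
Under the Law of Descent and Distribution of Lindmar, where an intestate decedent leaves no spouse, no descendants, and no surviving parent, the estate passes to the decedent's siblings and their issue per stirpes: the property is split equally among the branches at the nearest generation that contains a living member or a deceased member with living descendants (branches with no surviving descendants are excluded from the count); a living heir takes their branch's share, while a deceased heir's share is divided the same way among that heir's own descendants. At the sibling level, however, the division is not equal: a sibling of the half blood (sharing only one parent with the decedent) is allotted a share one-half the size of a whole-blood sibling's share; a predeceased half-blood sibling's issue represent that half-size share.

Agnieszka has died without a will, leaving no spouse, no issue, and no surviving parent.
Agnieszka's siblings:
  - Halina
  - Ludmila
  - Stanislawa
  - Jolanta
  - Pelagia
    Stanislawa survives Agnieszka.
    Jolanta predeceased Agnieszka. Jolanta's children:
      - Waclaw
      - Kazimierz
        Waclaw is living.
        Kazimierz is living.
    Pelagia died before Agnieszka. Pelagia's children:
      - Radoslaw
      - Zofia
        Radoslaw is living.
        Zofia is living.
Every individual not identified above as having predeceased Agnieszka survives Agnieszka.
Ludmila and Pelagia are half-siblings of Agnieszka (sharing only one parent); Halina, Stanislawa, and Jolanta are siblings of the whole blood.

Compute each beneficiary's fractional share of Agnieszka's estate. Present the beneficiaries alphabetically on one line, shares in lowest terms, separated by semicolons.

Halina 1/4; Kazimierz 1/8; Ludmila 1/8; Radoslaw 1/16; Stanislawa 1/4; Waclaw 1/8; Zofia 1/16

No spouse, descendants, or parent survives, so the estate passes to Agnieszka's siblings per stirpes.
Half-blood siblings count for one-half the weight of whole-blood siblings at the initial division.
Dividing 1 in proportion to weights (total weight 4): Halina (weight 1) → 1/4; Ludmila (weight 1/2) → 1/8; Stanislawa (weight 1) → 1/4; Jolanta (weight 1) → 1/4; Pelagia (weight 1/2) → 1/8.
Halina is living and takes 1/4.
Ludmila is living and takes 1/8.
Stanislawa is living and takes 1/4.
Jolanta predeceased; the 1/4 allotted to Jolanta's branch passes to Jolanta's issue by representation.
The 1/4 is divided into 2 equal shares of 1/8 among Waclaw, Kazimierz.
Waclaw is living and takes 1/8.
Kazimierz is living and takes 1/8.
Pelagia predeceased; the 1/8 allotted to Pelagia's branch passes to Pelagia's issue by representation.
The 1/8 is divided into 2 equal shares of 1/16 among Radoslaw, Zofia.
Radoslaw is living and takes 1/16.
Zofia is living and takes 1/16.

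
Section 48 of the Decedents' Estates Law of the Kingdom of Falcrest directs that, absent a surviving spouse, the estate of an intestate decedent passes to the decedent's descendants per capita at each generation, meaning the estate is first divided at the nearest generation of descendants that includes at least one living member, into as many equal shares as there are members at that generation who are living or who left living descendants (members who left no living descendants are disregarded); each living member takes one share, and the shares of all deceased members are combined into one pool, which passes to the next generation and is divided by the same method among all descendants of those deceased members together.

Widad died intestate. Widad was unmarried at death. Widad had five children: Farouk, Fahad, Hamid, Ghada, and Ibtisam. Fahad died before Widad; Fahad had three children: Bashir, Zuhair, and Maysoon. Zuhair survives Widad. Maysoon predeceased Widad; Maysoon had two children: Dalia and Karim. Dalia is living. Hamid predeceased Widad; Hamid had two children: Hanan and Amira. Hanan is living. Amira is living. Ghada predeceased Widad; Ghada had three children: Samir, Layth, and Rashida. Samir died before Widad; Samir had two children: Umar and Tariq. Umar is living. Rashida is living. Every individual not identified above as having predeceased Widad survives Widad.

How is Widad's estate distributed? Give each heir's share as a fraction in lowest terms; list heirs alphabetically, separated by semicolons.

There is no surviving spouse, so the entire estate passes to Widad's descendants per capita at each generation.
At generation 1 (Farouk, Fahad, Hamid, Ghada, Ibtisam) there are 5 shares of (1)/5 = 1/5 each.
Living: Farouk and Ibtisam — each takes 1/5.
Deceased: Fahad, Hamid, and Ghada. Their combined 3/5 is pooled and carried to generation 2.
At generation 2 (Bashir, Zuhair, Maysoon, Hanan, Amira, Samir, Layth, Rashida) there are 8 shares of (3/5)/8 = 3/40 each.
Living: Bashir, Zuhair, Hanan, Amira, Layth, and Rashida — each takes 3/40.
Deceased: Maysoon and Samir. Their combined 3/20 is pooled and carried to generation 3.
At generation 3 (Dalia, Karim, Umar, Tariq) there are 4 shares of (3/20)/4 = 3/80 each.
Living: Dalia, Karim, Umar, and Tariq — each takes 3/80.

Amira 3/40; Bashir 3/40; Dalia 3/80; Farouk 1/5; Hanan 3/40; Ibtisam 1/5; Karim 3/80; Layth 3/40; Rashida 3/40; Tariq 3/80; Umar 3/80; Zuhair 3/40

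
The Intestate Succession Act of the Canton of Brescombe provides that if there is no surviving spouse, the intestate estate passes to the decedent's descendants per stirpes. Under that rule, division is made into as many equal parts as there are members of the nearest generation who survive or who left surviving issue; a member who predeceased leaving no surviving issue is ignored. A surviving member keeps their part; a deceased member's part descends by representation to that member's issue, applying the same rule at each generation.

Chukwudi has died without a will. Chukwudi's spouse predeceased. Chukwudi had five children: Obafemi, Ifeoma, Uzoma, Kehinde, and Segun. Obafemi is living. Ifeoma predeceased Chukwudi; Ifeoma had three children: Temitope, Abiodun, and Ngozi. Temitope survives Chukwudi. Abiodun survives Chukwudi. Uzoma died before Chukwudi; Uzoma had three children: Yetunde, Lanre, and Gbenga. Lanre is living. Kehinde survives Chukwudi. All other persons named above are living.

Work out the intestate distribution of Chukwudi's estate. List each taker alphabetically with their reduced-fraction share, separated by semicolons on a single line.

Abiodun 1/15; Gbenga 1/15; Kehinde 1/5; Lanre 1/15; Ngozi 1/15; Obafemi 1/5; Segun 1/5; Temitope 1/15; Yetunde 1/15

There is no surviving spouse, so the entire estate passes to Chukwudi's descendants per stirpes.
The estate is divided into 5 equal shares of 1/5 among Obafemi, Ifeoma, Uzoma, Kehinde, Segun.
Obafemi is living and takes 1/5.
Ifeoma predeceased; the 1/5 allotted to Ifeoma's branch passes to Ifeoma's issue by representation.
The 1/5 is divided into 3 equal shares of 1/15 among Temitope, Abiodun, Ngozi.
Temitope is living and takes 1/15.
Abiodun is living and takes 1/15.
Ngozi is living and takes 1/15.
Uzoma predeceased; the 1/5 allotted to Uzoma's branch passes to Uzoma's issue by representation.
The 1/5 is divided into 3 equal shares of 1/15 among Yetunde, Lanre, Gbenga.
Yetunde is living and takes 1/15.
Lanre is living and takes 1/15.
Gbenga is living and takes 1/15.
Kehinde is living and takes 1/5.
Segun is living and takes 1/5.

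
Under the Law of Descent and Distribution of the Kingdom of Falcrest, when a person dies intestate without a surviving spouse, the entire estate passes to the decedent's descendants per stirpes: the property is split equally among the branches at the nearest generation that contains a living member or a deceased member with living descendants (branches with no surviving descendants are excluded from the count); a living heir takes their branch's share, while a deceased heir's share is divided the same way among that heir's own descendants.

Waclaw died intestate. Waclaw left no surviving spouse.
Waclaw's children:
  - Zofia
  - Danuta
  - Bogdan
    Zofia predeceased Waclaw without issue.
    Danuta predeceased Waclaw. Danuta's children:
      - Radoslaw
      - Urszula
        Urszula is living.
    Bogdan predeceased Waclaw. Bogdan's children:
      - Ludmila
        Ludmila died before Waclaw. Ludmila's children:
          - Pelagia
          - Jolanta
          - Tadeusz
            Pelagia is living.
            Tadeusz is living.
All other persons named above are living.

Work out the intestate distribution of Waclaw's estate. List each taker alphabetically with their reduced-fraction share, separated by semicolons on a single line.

There is no surviving spouse, so the entire estate passes to Waclaw's descendants per stirpes.
Zofia left no surviving issue, so that branch lapses and is disregarded.
The estate is divided into 2 equal shares of 1/2 among Danuta, Bogdan.
Danuta predeceased; the 1/2 allotted to Danuta's branch passes to Danuta's issue by representation.
The 1/2 is divided into 2 equal shares of 1/4 among Radoslaw, Urszula.
Radoslaw is living and takes 1/4.
Urszula is living and takes 1/4.
Bogdan predeceased; the 1/2 allotted to Bogdan's branch passes to Bogdan's issue by representation.
Ludmila's line is the sole branch at this level, so the full 1/2 passes to Ludmila's issue by representation.
The 1/2 is divided into 3 equal shares of 1/6 among Pelagia, Jolanta, Tadeusz.
Pelagia is living and takes 1/6.
Jolanta is living and takes 1/6.
Tadeusz is living and takes 1/6.

Jolanta 1/6; Pelagia 1/6; Radoslaw 1/4; Tadeusz 1/6; Urszula 1/4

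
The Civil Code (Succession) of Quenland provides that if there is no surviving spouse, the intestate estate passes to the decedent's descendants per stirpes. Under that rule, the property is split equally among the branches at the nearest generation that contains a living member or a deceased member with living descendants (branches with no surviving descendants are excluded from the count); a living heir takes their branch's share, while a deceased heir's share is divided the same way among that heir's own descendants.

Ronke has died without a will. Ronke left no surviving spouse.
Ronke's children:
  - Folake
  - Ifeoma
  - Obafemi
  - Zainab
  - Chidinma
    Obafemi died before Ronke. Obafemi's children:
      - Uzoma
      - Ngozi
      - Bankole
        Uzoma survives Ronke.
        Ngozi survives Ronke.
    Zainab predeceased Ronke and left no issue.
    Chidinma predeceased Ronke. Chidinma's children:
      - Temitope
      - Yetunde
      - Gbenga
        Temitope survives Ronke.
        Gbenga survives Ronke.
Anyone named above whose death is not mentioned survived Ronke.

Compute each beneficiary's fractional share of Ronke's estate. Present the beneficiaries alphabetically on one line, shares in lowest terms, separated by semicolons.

Bankole 1/12; Folake 1/4; Gbenga 1/12; Ifeoma 1/4; Ngozi 1/12; Temitope 1/12; Uzoma 1/12; Yetunde 1/12

There is no surviving spouse, so the entire estate passes to Ronke's descendants per stirpes.
Zainab left no surviving issue, so that branch lapses and is disregarded.
The estate is divided into 4 equal shares of 1/4 among Folake, Ifeoma, Obafemi, Chidinma.
Folake is living and takes 1/4.
Ifeoma is living and takes 1/4.
Obafemi predeceased; the 1/4 allotted to Obafemi's branch passes to Obafemi's issue by representation.
The 1/4 is divided into 3 equal shares of 1/12 among Uzoma, Ngozi, Bankole.
Uzoma is living and takes 1/12.
Ngozi is living and takes 1/12.
Bankole is living and takes 1/12.
Chidinma predeceased; the 1/4 allotted to Chidinma's branch passes to Chidinma's issue by representation.
The 1/4 is divided into 3 equal shares of 1/12 among Temitope, Yetunde, Gbenga.
Temitope is living and takes 1/12.
Yetunde is living and takes 1/12.
Gbenga is living and takes 1/12.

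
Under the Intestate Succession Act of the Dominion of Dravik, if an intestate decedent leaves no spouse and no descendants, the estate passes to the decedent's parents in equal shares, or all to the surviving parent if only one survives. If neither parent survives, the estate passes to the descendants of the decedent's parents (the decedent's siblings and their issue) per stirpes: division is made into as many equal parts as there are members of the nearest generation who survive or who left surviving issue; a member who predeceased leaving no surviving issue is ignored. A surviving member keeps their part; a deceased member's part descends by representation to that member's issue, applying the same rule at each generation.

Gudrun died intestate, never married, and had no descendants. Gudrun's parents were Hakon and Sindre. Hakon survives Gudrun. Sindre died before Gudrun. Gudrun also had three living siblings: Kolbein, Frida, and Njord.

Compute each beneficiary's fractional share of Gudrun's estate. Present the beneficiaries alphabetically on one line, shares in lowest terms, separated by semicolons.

Only one parent, Hakon, survives, so Hakon takes the entire estate. The siblings take nothing because a surviving parent has priority.

Hakon 1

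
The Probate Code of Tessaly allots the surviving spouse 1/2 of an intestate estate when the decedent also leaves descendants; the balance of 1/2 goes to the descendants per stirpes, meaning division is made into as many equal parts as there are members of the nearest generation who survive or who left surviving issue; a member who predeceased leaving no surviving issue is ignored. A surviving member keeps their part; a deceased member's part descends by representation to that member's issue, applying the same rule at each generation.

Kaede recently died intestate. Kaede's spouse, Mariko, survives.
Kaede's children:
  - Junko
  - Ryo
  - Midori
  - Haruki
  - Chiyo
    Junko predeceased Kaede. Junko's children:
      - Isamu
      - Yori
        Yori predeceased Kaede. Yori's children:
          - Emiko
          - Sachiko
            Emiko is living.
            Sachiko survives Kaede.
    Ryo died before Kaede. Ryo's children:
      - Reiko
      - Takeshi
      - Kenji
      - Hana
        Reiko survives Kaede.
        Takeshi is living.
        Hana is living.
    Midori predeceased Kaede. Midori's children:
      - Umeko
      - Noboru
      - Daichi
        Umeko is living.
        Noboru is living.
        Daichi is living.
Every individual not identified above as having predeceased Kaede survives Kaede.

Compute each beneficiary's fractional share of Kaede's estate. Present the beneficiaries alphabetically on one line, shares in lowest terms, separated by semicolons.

Mariko, as surviving spouse, takes 1/2.
The remaining 1/2 passes to Kaede's descendants per stirpes.
The 1/2 is divided into 5 equal shares of 1/10 among Junko, Ryo, Midori, Haruki, Chiyo.
Junko predeceased; the 1/10 allotted to Junko's branch passes to Junko's issue by representation.
The 1/10 is divided into 2 equal shares of 1/20 among Isamu, Yori.
Isamu is living and takes 1/20.
Yori predeceased; the 1/20 allotted to Yori's branch passes to Yori's issue by representation.
The 1/20 is divided into 2 equal shares of 1/40 among Emiko, Sachiko.
Emiko is living and takes 1/40.
Sachiko is living and takes 1/40.
Ryo predeceased; the 1/10 allotted to Ryo's branch passes to Ryo's issue by representation.
The 1/10 is divided into 4 equal shares of 1/40 among Reiko, Takeshi, Kenji, Hana.
Reiko is living and takes 1/40.
Takeshi is living and takes 1/40.
Kenji is living and takes 1/40.
Hana is living and takes 1/40.
Midori predeceased; the 1/10 allotted to Midori's branch passes to Midori's issue by representation.
The 1/10 is divided into 3 equal shares of 1/30 among Umeko, Noboru, Daichi.
Umeko is living and takes 1/30.
Noboru is living and takes 1/30.
Daichi is living and takes 1/30.
Haruki is living and takes 1/10.
Chiyo is living and takes 1/10.

Chiyo 1/10; Daichi 1/30; Emiko 1/40; Hana 1/40; Haruki 1/10; Isamu 1/20; Kenji 1/40; Mariko 1/2; Noboru 1/30; Reiko 1/40; Sachiko 1/40; Takeshi 1/40; Umeko 1/30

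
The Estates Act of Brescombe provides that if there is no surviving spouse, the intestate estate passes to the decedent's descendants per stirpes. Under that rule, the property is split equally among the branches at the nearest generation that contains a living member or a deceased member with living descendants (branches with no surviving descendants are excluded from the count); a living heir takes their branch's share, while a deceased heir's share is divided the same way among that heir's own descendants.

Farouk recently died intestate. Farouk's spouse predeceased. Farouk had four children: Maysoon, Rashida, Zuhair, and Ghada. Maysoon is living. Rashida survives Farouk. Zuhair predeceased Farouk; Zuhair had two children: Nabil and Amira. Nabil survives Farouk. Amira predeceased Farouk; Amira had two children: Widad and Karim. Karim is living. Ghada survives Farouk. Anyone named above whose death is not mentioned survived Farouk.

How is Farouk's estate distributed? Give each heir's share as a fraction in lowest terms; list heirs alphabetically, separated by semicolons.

Ghada 1/4; Karim 1/16; Maysoon 1/4; Nabil 1/8; Rashida 1/4; Widad 1/16

There is no surviving spouse, so the entire estate passes to Farouk's descendants per stirpes.
The estate is divided into 4 equal shares of 1/4 among Maysoon, Rashida, Zuhair, Ghada.
Maysoon is living and takes 1/4.
Rashida is living and takes 1/4.
Zuhair predeceased; the 1/4 allotted to Zuhair's branch passes to Zuhair's issue by representation.
The 1/4 is divided into 2 equal shares of 1/8 among Nabil, Amira.
Nabil is living and takes 1/8.
Amira predeceased; the 1/8 allotted to Amira's branch passes to Amira's issue by representation.
The 1/8 is divided into 2 equal shares of 1/16 among Widad, Karim.
Widad is living and takes 1/16.
Karim is living and takes 1/16.
Ghada is living and takes 1/4.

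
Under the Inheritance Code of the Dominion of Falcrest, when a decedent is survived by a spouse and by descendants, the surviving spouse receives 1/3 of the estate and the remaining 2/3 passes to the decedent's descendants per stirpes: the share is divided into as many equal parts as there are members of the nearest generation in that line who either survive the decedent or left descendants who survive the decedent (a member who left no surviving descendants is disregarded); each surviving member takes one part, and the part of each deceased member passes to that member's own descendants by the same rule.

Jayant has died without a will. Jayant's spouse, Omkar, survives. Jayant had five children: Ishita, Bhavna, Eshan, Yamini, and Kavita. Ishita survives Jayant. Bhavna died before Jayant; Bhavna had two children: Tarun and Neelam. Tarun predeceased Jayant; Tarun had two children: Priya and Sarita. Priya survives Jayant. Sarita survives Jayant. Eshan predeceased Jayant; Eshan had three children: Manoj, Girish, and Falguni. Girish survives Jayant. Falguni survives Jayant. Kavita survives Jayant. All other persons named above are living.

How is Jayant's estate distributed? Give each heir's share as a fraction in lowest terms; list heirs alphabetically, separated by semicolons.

Falguni 2/45; Girish 2/45; Ishita 2/15; Kavita 2/15; Manoj 2/45; Neelam 1/15; Omkar 1/3; Priya 1/30; Sarita 1/30; Yamini 2/15

Omkar, as surviving spouse, takes 1/3.
The remaining 2/3 passes to Jayant's descendants per stirpes.
The 2/3 is divided into 5 equal shares of 2/15 among Ishita, Bhavna, Eshan, Yamini, Kavita.
Ishita is living and takes 2/15.
Bhavna predeceased; the 2/15 allotted to Bhavna's branch passes to Bhavna's issue by representation.
The 2/15 is divided into 2 equal shares of 1/15 among Tarun, Neelam.
Tarun predeceased; the 1/15 allotted to Tarun's branch passes to Tarun's issue by representation.
The 1/15 is divided into 2 equal shares of 1/30 among Priya, Sarita.
Priya is living and takes 1/30.
Sarita is living and takes 1/30.
Neelam is living and takes 1/15.
Eshan predeceased; the 2/15 allotted to Eshan's branch passes to Eshan's issue by representation.
The 2/15 is divided into 3 equal shares of 2/45 among Manoj, Girish, Falguni.
Manoj is living and takes 2/45.
Girish is living and takes 2/45.
Falguni is living and takes 2/45.
Yamini is living and takes 2/15.
Kavita is living and takes 2/15.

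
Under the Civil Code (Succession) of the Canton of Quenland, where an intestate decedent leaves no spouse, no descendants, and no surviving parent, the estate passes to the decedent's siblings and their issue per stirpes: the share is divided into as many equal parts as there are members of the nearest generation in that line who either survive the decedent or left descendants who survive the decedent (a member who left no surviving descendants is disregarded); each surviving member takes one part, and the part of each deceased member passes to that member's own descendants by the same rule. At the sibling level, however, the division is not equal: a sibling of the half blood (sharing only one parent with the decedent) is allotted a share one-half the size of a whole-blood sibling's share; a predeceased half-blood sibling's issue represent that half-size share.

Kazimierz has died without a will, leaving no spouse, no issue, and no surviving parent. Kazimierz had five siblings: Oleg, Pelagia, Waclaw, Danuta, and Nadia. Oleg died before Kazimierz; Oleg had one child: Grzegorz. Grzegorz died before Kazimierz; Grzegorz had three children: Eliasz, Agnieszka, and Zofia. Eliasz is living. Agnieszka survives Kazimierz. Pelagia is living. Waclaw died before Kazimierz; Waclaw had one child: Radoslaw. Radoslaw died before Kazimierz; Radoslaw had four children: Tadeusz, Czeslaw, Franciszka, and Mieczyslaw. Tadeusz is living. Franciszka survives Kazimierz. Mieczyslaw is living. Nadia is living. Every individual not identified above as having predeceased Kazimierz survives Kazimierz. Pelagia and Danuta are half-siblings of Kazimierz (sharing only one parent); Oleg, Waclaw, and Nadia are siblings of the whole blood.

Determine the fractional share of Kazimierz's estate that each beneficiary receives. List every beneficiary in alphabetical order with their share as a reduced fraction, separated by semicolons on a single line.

No spouse, descendants, or parent survives, so the estate passes to Kazimierz's siblings per stirpes.
Half-blood siblings count for one-half the weight of whole-blood siblings at the initial division.
Dividing 1 in proportion to weights (total weight 4): Oleg (weight 1) → 1/4; Pelagia (weight 1/2) → 1/8; Waclaw (weight 1) → 1/4; Danuta (weight 1/2) → 1/8; Nadia (weight 1) → 1/4.
Oleg predeceased; the 1/4 allotted to Oleg's branch passes to Oleg's issue by representation.
Grzegorz's line is the sole branch at this level, so the full 1/4 passes to Grzegorz's issue by representation.
The 1/4 is divided into 3 equal shares of 1/12 among Eliasz, Agnieszka, Zofia.
Eliasz is living and takes 1/12.
Agnieszka is living and takes 1/12.
Zofia is living and takes 1/12.
Pelagia is living and takes 1/8.
Waclaw predeceased; the 1/4 allotted to Waclaw's branch passes to Waclaw's issue by representation.
Radoslaw's line is the sole branch at this level, so the full 1/4 passes to Radoslaw's issue by representation.
The 1/4 is divided into 4 equal shares of 1/16 among Tadeusz, Czeslaw, Franciszka, Mieczyslaw.
Tadeusz is living and takes 1/16.
Czeslaw is living and takes 1/16.
Franciszka is living and takes 1/16.
Mieczyslaw is living and takes 1/16.
Danuta is living and takes 1/8.
Nadia is living and takes 1/4.

Agnieszka 1/12; Czeslaw 1/16; Danuta 1/8; Eliasz 1/12; Franciszka 1/16; Mieczyslaw 1/16; Nadia 1/4; Pelagia 1/8; Tadeusz 1/16; Zofia 1/12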